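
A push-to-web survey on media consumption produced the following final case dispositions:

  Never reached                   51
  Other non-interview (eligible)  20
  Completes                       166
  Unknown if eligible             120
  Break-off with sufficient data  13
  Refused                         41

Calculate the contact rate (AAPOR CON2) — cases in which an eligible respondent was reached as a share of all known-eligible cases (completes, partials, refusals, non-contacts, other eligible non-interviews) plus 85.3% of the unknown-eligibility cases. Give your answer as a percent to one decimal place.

61.0%

Num: 166 + 13 + 41 + 20 = 240
Known eligible: 166 + 13 + 41 + 51 + 20 = 291
Estimated eligible among unknowns: 0.8530 × 120 = 102.36
Denom: 291 + 102.36 = 393.36
CON2 = 240 / 393.36 = 0.6101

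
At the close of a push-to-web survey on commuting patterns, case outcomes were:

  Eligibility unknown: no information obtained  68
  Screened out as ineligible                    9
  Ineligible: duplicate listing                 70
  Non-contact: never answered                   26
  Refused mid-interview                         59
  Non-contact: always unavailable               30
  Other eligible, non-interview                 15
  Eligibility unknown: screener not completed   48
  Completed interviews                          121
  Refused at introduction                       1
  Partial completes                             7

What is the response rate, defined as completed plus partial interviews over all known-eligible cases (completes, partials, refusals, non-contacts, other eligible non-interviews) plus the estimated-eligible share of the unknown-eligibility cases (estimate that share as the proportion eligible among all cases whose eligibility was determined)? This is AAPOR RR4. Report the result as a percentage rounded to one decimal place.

Refusal or break-off = 1 + 59 = 60
Non-contacts = 26 + 30 = 56
Eligibility not determined = 48 + 68 = 116
Out of scope = 9 + 70 = 79
Top = 121 + 7 = 128
Eligible (known) = 121 + 7 + 60 + 56 + 15 = 259
e = 259 / (259 + 79) = 259 / 338 = 0.7663
Eligible share of unknowns = 0.7663 × 116 = 88.89
Base = 259 + 88.89 = 347.89
RR4 = 128 / 347.89 = 0.3679

36.8%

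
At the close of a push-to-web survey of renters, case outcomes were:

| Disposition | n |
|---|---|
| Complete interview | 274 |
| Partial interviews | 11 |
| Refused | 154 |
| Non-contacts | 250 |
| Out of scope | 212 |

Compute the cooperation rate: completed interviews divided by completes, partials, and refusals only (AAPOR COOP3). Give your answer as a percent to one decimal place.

62.4%

Numerator → 274
Denom → 274 + 11 + 154 = 439
COOP3 = 274 / 439 = 0.6241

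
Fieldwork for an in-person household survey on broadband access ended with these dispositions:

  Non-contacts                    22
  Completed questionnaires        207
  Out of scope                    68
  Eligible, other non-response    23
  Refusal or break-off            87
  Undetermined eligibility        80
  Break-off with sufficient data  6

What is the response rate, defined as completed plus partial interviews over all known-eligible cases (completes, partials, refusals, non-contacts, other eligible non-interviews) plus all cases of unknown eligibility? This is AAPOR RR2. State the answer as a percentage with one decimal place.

Num = 207 + 6 = 213
Base = 207 + 6 + 87 + 22 + 23 + 80 = 425
RR2 = 213 / 425 = 0.5012

50.1%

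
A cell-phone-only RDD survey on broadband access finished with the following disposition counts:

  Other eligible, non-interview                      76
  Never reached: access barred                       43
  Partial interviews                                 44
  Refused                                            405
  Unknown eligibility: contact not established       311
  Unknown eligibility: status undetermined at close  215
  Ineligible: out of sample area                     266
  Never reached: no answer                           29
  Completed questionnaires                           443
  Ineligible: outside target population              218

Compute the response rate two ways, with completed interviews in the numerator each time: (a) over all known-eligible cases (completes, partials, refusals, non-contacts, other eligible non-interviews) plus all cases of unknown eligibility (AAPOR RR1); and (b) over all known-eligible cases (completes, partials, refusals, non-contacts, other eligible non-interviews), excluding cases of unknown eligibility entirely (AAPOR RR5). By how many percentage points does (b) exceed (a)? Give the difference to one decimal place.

Never reached = 29 + 43 = 72
Unknown if eligible = 311 + 215 = 526
Out of scope = 218 + 266 = 484
Numerator: 443
Base: 443 + 44 + 405 + 72 + 76 + 526 = 1566
RR1 = 443 / 1566 = 0.2829
Base: 443 + 44 + 405 + 72 + 76 = 1040
RR5 = 443 / 1040 = 0.4260
Difference = 42.60 − 28.29 = 14.31 percentage points

14.3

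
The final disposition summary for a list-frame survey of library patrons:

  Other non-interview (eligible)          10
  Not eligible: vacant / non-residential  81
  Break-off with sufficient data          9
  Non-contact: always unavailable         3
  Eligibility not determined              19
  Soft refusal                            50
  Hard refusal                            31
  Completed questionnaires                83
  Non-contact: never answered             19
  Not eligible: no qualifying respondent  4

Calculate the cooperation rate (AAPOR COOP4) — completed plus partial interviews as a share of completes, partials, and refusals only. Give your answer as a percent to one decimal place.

Refusals = 31 + 50 = 81
No contact after all attempts = 19 + 3 = 22
Ineligible = 4 + 81 = 85
Numerator = 83 + 9 = 92
Denominator = 83 + 9 + 81 = 173
COOP4 = 92 / 173 = 0.5318

53.2%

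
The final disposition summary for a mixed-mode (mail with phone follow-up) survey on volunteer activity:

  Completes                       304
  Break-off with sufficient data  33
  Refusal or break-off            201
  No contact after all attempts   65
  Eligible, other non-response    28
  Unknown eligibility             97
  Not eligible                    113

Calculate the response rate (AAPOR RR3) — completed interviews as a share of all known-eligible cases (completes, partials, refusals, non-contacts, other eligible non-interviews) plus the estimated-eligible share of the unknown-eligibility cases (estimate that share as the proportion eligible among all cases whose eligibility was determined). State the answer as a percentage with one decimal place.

Num = 304
Eligible (known) = 304 + 33 + 201 + 65 + 28 = 631
e = 631 / (631 + 113) = 631 / 744 = 0.8481
Estimated eligible among unknowns = 0.8481 × 97 = 82.27
Denominator = 631 + 82.27 = 713.27
RR3 = 304 / 713.27 = 0.4262

42.6%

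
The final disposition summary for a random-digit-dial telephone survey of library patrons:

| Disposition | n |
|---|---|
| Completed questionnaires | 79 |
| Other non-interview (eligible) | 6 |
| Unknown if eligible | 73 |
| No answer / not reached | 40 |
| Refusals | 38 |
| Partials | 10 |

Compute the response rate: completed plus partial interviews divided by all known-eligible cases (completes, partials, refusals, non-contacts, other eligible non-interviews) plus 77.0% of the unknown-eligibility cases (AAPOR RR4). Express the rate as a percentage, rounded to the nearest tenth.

Top = 79 + 10 = 89
Eligible (known) = 79 + 10 + 38 + 40 + 6 = 173
e × U = 0.7700 × 73 = 56.21
Denom = 173 + 56.21 = 229.21
RR4 = 89 / 229.21 = 0.3883

38.8%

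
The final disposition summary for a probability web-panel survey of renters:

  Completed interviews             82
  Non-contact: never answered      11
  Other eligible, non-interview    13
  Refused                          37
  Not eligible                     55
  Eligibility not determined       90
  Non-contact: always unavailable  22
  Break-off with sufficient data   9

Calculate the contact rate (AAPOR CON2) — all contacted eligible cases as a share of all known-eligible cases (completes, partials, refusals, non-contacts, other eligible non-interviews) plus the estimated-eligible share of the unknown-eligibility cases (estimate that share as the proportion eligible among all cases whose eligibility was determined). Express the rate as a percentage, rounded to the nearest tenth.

58.2%

No contact after all attempts = 11 + 22 = 33
Numerator = 82 + 9 + 37 + 13 = 141
Eligible (known) = 82 + 9 + 37 + 33 + 13 = 174
e = 174 / (174 + 55) = 174 / 229 = 0.7598
Estimated eligible among unknowns = 0.7598 × 90 = 68.38
Denominator = 174 + 68.38 = 242.38
CON2 = 141 / 242.38 = 0.5817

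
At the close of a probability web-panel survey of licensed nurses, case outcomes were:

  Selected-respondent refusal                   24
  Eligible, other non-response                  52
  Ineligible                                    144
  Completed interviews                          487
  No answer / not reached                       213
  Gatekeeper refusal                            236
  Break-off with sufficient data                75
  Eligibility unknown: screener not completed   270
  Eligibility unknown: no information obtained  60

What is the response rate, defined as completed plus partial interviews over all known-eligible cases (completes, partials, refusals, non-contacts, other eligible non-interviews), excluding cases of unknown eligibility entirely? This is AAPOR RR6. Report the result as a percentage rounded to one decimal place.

Refusals = 236 + 24 = 260
Eligibility not determined = 270 + 60 = 330
Top = 487 + 75 = 562
Denominator = 487 + 75 + 260 + 213 + 52 = 1087
RR6 = 562 / 1087 = 0.5170

51.7%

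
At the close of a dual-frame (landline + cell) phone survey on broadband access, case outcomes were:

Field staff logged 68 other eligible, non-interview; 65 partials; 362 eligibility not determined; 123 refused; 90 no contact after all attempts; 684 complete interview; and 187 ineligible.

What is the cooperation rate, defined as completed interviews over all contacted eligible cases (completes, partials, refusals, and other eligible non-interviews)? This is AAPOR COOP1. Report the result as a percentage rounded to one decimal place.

72.8%

Numerator = 684
Base = 684 + 65 + 123 + 68 = 940
COOP1 = 684 / 940 = 0.7277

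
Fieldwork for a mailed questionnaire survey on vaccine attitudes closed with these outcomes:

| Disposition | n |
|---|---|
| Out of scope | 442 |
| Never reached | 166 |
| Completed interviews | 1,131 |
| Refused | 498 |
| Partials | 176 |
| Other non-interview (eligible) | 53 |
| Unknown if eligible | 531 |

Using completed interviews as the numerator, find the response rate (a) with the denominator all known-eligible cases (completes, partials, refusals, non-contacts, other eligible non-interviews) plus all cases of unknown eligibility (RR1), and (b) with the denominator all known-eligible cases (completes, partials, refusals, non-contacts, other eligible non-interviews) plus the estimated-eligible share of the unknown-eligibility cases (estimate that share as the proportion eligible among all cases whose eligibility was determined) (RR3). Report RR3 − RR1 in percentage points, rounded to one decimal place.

1.7

Num: 1131
Base: 1131 + 176 + 498 + 166 + 53 + 531 = 2555
RR1 = 1131 / 2555 = 0.4427
Eligible (known): 1131 + 176 + 498 + 166 + 53 = 2024
e = 2024 / (2024 + 442) = 2024 / 2466 = 0.8208
Estimated eligible among unknowns: 0.8208 × 531 = 435.84
Base: 2024 + 435.84 = 2459.84
RR3 = 1131 / 2459.84 = 0.4598
Difference = 45.98 − 44.27 = 1.71 percentage points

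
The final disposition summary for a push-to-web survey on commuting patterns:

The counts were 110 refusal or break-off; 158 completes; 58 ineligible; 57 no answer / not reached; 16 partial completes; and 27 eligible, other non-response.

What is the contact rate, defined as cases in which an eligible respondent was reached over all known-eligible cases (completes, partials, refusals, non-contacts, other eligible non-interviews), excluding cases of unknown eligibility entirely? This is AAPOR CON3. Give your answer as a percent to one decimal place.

Num: 158 + 16 + 110 + 27 = 311
Base: 158 + 16 + 110 + 57 + 27 = 368
CON3 = 311 / 368 = 0.8451

84.5%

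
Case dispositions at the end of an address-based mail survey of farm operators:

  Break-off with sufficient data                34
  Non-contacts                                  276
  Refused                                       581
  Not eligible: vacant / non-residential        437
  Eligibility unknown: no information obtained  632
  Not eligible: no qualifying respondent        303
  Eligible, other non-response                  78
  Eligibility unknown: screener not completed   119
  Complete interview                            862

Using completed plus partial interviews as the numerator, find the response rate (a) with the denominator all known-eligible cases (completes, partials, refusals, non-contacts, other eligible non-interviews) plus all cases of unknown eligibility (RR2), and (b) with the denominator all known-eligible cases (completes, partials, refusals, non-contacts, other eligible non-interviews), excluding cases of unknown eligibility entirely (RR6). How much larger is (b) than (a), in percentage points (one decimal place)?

14.2

Unknown if eligible = 119 + 632 = 751
Screened out, ineligible = 303 + 437 = 740
Num: 862 + 34 = 896
Base: 862 + 34 + 581 + 276 + 78 + 751 = 2582
RR2 = 896 / 2582 = 0.3470
Base: 862 + 34 + 581 + 276 + 78 = 1831
RR6 = 896 / 1831 = 0.4894
Difference = 48.94 − 34.70 = 14.24 percentage points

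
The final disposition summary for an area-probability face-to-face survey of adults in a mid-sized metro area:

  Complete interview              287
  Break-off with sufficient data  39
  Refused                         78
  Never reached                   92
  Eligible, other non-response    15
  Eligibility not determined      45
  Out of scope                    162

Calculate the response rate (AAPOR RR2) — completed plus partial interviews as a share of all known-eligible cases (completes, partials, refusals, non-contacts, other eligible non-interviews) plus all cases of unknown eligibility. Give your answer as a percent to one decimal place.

Numerator: 287 + 39 = 326
Base: 287 + 39 + 78 + 92 + 15 + 45 = 556
RR2 = 326 / 556 = 0.5863

58.6%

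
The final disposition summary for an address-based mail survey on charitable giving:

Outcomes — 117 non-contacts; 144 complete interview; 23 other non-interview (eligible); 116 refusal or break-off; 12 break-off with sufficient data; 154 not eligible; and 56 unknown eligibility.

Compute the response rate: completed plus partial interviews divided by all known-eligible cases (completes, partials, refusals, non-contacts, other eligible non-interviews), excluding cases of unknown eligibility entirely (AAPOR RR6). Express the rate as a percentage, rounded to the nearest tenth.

37.9%

Top = 144 + 12 = 156
Denom = 144 + 12 + 116 + 117 + 23 = 412
RR6 = 156 / 412 = 0.3786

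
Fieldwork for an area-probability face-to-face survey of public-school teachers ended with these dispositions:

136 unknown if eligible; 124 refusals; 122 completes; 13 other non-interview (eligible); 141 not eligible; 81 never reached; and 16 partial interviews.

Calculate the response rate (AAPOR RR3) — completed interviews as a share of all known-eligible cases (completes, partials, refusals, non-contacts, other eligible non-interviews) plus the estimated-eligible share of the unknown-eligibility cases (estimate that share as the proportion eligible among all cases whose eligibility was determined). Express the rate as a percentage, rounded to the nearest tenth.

Num = 122
Known eligible = 122 + 16 + 124 + 81 + 13 = 356
e = 356 / (356 + 141) = 356 / 497 = 0.7163
e × U = 0.7163 × 136 = 97.42
Base = 356 + 97.42 = 453.42
RR3 = 122 / 453.42 = 0.2691

26.9%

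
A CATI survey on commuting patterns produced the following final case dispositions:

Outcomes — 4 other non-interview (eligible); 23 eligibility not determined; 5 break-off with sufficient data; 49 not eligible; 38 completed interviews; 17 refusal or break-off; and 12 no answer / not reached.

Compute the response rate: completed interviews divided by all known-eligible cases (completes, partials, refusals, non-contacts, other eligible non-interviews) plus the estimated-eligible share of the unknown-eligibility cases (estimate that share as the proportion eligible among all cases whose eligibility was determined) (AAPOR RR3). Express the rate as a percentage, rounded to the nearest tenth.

Top = 38
Determined eligible = 38 + 5 + 17 + 12 + 4 = 76
e = 76 / (76 + 49) = 76 / 125 = 0.6080
e × U = 0.6080 × 23 = 13.98
Base = 76 + 13.98 = 89.98
RR3 = 38 / 89.98 = 0.4223

42.2%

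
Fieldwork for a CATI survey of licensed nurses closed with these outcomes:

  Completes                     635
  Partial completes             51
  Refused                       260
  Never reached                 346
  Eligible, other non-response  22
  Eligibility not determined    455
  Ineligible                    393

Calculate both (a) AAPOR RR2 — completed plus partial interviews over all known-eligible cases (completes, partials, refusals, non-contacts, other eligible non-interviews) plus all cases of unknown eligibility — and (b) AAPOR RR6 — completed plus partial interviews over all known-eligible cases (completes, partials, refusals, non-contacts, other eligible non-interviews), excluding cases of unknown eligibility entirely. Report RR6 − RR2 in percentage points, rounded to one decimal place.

Num: 635 + 51 = 686
Denominator: 635 + 51 + 260 + 346 + 22 + 455 = 1769
RR2 = 686 / 1769 = 0.3878
Denominator: 635 + 51 + 260 + 346 + 22 = 1314
RR6 = 686 / 1314 = 0.5221
Difference = 52.21 − 38.78 = 13.43 percentage points

13.4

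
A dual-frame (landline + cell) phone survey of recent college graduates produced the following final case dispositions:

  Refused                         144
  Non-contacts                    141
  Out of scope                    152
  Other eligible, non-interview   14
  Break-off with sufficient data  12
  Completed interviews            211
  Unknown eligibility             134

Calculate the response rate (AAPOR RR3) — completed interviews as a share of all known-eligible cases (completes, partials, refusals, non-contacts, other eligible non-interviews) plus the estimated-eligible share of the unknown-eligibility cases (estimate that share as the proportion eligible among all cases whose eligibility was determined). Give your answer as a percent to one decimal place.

Top → 211
Known eligible → 211 + 12 + 144 + 141 + 14 = 522
e = 522 / (522 + 152) = 522 / 674 = 0.7745
e × U → 0.7745 × 134 = 103.78
Denom → 522 + 103.78 = 625.78
RR3 = 211 / 625.78 = 0.3372

33.7%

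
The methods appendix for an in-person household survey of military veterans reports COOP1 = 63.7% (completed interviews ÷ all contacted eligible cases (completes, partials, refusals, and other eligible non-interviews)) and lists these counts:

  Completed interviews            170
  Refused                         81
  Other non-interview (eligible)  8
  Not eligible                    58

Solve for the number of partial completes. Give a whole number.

COOP1 = 170 / D = 0.637
D = 170 / 0.637 = 266.9
Rest of base = 259
partial completes = 266.9 − 259 ≈ 8

8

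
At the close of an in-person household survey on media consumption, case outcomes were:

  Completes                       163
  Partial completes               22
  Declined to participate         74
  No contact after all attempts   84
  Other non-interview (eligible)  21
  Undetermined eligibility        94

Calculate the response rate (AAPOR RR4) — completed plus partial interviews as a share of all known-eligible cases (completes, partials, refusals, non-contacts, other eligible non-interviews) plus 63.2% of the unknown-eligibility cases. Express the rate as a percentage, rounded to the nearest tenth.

Numerator → 163 + 22 = 185
Known eligible → 163 + 22 + 74 + 84 + 21 = 364
e × U → 0.6320 × 94 = 59.41
Denom → 364 + 59.41 = 423.41
RR4 = 185 / 423.41 = 0.4369

43.7%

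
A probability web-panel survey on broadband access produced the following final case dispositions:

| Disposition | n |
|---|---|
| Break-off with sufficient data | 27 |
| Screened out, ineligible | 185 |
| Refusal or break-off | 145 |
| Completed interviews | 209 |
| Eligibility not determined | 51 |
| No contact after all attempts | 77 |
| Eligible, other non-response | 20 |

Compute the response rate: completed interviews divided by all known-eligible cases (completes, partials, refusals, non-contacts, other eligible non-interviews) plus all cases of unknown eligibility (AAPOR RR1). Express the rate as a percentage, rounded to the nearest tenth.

39.5%

Top: 209
Base: 209 + 27 + 145 + 77 + 20 + 51 = 529
RR1 = 209 / 529 = 0.3951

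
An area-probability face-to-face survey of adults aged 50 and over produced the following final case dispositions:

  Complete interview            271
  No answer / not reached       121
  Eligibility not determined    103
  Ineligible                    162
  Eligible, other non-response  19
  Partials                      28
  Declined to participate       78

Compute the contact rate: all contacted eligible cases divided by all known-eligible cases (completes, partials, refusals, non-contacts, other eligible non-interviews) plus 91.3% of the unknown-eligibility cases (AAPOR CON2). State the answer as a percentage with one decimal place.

64.8%

Top = 271 + 28 + 78 + 19 = 396
Determined eligible = 271 + 28 + 78 + 121 + 19 = 517
e × U = 0.9130 × 103 = 94.04
Denom = 517 + 94.04 = 611.04
CON2 = 396 / 611.04 = 0.6481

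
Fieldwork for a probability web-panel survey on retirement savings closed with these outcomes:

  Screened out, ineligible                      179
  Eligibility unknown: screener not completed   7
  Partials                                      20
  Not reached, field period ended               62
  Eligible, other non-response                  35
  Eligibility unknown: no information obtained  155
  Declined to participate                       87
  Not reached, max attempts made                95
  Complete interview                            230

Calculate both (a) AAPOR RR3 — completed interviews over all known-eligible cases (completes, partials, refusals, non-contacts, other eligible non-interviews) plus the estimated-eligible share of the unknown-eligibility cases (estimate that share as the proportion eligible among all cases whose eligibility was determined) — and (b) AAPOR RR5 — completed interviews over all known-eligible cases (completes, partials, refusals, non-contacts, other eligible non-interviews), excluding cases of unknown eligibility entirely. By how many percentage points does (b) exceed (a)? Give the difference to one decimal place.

8.1

Non-contacts = 62 + 95 = 157
Unknown if eligible = 7 + 155 = 162
Top: 230
Eligible (known): 230 + 20 + 87 + 157 + 35 = 529
e = 529 / (529 + 179) = 529 / 708 = 0.7472
e × U: 0.7472 × 162 = 121.05
Denominator: 529 + 121.05 = 650.05
RR3 = 230 / 650.05 = 0.3538
Denominator: 230 + 20 + 87 + 157 + 35 = 529
RR5 = 230 / 529 = 0.4348
Difference = 43.48 − 35.38 = 8.10 percentage points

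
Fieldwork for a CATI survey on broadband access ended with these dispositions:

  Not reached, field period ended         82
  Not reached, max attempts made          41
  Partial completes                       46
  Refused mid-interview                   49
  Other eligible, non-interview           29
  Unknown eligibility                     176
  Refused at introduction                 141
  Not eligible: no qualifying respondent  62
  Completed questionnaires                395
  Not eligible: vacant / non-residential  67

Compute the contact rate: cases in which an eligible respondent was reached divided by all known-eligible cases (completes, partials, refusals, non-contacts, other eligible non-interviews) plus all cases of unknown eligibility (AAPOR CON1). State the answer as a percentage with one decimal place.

Refusals = 141 + 49 = 190
No answer / not reached = 82 + 41 = 123
Out of scope = 62 + 67 = 129
Top: 395 + 46 + 190 + 29 = 660
Denom: 395 + 46 + 190 + 123 + 29 + 176 = 959
CON1 = 660 / 959 = 0.6882

68.8%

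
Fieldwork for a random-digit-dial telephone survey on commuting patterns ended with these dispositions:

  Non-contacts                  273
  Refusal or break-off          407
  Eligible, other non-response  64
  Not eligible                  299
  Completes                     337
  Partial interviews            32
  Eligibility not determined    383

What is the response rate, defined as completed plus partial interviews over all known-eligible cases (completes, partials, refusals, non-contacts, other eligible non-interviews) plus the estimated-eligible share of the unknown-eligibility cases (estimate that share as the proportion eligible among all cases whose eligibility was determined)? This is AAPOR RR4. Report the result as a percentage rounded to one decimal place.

26.1%

Top: 337 + 32 = 369
Determined eligible: 337 + 32 + 407 + 273 + 64 = 1113
e = 1113 / (1113 + 299) = 1113 / 1412 = 0.7882
Eligible share of unknowns: 0.7882 × 383 = 301.88
Denominator: 1113 + 301.88 = 1414.88
RR4 = 369 / 1414.88 = 0.2608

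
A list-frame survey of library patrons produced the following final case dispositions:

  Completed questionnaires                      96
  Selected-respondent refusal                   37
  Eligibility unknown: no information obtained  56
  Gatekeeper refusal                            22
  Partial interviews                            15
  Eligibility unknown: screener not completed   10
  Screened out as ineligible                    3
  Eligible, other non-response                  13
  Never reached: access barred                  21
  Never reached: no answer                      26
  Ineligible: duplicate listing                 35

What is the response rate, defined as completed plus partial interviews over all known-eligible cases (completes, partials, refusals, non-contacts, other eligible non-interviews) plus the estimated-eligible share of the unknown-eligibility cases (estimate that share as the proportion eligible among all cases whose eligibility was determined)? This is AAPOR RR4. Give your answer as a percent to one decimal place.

Declined to participate = 22 + 37 = 59
No contact after all attempts = 26 + 21 = 47
Undetermined eligibility = 10 + 56 = 66
Ineligible = 3 + 35 = 38
Top = 96 + 15 = 111
Known eligible = 96 + 15 + 59 + 47 + 13 = 230
e = 230 / (230 + 38) = 230 / 268 = 0.8582
e × U = 0.8582 × 66 = 56.64
Denominator = 230 + 56.64 = 286.64
RR4 = 111 / 286.64 = 0.3872

38.7%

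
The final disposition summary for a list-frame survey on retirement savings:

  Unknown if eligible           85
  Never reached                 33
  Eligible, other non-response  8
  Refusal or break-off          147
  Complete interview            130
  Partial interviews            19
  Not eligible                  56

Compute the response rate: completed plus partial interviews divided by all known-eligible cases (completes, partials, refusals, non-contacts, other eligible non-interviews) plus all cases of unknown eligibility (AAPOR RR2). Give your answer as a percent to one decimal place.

35.3%

Numerator: 130 + 19 = 149
Denominator: 130 + 19 + 147 + 33 + 8 + 85 = 422
RR2 = 149 / 422 = 0.3531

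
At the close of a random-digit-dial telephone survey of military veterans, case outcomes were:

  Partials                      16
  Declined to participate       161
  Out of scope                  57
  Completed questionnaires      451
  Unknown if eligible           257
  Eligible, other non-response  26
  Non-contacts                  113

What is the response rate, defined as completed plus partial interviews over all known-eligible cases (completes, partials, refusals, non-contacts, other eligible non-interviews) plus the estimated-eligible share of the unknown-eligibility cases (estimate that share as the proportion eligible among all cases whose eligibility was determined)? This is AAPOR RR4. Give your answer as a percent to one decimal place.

Num → 451 + 16 = 467
Known eligible → 451 + 16 + 161 + 113 + 26 = 767
e = 767 / (767 + 57) = 767 / 824 = 0.9308
e × U → 0.9308 × 257 = 239.22
Denominator → 767 + 239.22 = 1006.22
RR4 = 467 / 1006.22 = 0.4641

46.4%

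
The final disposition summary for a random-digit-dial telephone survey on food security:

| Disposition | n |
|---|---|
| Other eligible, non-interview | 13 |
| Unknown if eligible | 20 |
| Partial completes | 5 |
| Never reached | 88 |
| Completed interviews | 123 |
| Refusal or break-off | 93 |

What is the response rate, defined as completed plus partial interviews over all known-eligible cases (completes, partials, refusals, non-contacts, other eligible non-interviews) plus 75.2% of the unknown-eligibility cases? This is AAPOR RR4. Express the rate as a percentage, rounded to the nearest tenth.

38.0%

Numerator → 123 + 5 = 128
Determined eligible → 123 + 5 + 93 + 88 + 13 = 322
Eligible share of unknowns → 0.7520 × 20 = 15.04
Denominator → 322 + 15.04 = 337.04
RR4 = 128 / 337.04 = 0.3798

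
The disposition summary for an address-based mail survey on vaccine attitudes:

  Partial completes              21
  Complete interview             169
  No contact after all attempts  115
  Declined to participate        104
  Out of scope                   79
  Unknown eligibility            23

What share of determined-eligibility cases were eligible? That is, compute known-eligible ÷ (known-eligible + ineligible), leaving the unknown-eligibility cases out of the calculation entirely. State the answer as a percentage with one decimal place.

Eligible (known) → 169 + 21 + 104 + 115 = 409
e = 409 / (409 + 79) = 409 / 488 = 0.8381

83.8%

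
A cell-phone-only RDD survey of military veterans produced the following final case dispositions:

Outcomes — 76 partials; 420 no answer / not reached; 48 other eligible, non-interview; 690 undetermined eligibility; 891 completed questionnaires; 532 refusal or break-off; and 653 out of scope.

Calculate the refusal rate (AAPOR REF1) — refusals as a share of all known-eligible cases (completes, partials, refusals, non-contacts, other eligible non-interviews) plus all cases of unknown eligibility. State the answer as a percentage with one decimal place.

20.0%

Numerator: 532
Base: 891 + 76 + 532 + 420 + 48 + 690 = 2657
REF1 = 532 / 2657 = 0.2002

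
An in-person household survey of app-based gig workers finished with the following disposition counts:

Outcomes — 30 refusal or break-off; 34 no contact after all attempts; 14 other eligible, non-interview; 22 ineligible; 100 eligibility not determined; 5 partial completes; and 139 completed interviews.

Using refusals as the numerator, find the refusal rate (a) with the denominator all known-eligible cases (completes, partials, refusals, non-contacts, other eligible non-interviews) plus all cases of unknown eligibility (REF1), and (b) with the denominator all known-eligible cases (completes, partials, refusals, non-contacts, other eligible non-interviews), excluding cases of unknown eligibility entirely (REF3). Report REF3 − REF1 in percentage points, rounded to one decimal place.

4.2

Numerator = 30
Base = 139 + 5 + 30 + 34 + 14 + 100 = 322
REF1 = 30 / 322 = 0.0932
Base = 139 + 5 + 30 + 34 + 14 = 222
REF3 = 30 / 222 = 0.1351
Difference = 13.51 − 9.32 = 4.19 percentage points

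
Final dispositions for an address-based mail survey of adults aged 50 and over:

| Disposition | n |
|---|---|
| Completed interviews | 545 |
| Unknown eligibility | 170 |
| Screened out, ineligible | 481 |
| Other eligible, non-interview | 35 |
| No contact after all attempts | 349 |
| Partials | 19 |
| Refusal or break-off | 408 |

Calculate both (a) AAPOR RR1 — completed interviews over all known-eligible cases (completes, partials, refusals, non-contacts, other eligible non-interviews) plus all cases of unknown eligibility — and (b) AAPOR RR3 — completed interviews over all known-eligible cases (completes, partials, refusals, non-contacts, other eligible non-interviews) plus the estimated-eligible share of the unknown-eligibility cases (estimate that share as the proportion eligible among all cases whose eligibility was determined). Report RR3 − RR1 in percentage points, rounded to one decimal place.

1.1

Numerator → 545
Denom → 545 + 19 + 408 + 349 + 35 + 170 = 1526
RR1 = 545 / 1526 = 0.3571
Known eligible → 545 + 19 + 408 + 349 + 35 = 1356
e = 1356 / (1356 + 481) = 1356 / 1837 = 0.7382
Eligible share of unknowns → 0.7382 × 170 = 125.49
Denom → 1356 + 125.49 = 1481.49
RR3 = 545 / 1481.49 = 0.3679
Difference = 36.79 − 35.71 = 1.08 percentage points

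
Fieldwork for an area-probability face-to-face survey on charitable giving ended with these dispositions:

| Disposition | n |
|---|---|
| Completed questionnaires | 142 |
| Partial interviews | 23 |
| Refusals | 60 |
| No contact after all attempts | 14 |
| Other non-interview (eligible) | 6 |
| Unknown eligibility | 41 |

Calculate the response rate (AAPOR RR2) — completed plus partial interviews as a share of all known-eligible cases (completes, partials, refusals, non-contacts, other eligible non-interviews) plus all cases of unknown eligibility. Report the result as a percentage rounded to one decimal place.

Num = 142 + 23 = 165
Denominator = 142 + 23 + 60 + 14 + 6 + 41 = 286
RR2 = 165 / 286 = 0.5769

57.7%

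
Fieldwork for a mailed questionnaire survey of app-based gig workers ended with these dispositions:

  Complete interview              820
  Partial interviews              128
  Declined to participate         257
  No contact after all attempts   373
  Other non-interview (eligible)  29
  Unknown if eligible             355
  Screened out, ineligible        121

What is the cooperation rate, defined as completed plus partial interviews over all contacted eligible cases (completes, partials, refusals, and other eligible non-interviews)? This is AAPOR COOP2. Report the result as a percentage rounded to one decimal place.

76.8%

Numerator → 820 + 128 = 948
Base → 820 + 128 + 257 + 29 = 1234
COOP2 = 948 / 1234 = 0.7682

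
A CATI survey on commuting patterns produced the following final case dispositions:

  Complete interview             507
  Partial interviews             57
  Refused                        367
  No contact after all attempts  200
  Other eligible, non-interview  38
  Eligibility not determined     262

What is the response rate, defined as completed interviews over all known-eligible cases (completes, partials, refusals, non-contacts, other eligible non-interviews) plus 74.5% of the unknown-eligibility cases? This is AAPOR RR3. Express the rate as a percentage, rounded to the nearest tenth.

37.2%

Numerator = 507
Determined eligible = 507 + 57 + 367 + 200 + 38 = 1169
e × U = 0.7450 × 262 = 195.19
Denominator = 1169 + 195.19 = 1364.19
RR3 = 507 / 1364.19 = 0.3716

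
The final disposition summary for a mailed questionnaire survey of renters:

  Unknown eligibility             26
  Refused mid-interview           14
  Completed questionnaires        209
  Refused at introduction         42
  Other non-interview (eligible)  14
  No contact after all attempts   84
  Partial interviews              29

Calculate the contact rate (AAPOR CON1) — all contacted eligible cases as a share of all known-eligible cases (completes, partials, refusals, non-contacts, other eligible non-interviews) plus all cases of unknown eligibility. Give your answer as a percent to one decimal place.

73.7%

Refusal or break-off = 42 + 14 = 56
Top → 209 + 29 + 56 + 14 = 308
Denominator → 209 + 29 + 56 + 84 + 14 + 26 = 418
CON1 = 308 / 418 = 0.7368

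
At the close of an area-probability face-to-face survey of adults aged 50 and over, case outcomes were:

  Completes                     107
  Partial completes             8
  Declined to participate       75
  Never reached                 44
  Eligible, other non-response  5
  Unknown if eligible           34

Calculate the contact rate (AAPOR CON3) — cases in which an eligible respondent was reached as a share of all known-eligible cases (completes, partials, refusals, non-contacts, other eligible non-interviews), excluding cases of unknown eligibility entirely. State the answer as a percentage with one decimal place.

81.6%

Num = 107 + 8 + 75 + 5 = 195
Denominator = 107 + 8 + 75 + 44 + 5 = 239
CON3 = 195 / 239 = 0.8159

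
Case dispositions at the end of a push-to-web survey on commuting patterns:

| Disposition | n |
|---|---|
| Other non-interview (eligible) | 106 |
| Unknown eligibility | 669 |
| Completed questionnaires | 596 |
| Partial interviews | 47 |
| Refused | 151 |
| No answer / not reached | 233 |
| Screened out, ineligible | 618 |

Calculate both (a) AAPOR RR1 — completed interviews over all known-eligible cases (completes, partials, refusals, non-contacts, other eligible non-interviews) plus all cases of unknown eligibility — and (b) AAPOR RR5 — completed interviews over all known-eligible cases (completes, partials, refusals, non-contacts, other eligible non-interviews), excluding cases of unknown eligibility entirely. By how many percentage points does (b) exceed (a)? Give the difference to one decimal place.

19.5

Num → 596
Base → 596 + 47 + 151 + 233 + 106 + 669 = 1802
RR1 = 596 / 1802 = 0.3307
Base → 596 + 47 + 151 + 233 + 106 = 1133
RR5 = 596 / 1133 = 0.5260
Difference = 52.60 − 33.07 = 19.53 percentage points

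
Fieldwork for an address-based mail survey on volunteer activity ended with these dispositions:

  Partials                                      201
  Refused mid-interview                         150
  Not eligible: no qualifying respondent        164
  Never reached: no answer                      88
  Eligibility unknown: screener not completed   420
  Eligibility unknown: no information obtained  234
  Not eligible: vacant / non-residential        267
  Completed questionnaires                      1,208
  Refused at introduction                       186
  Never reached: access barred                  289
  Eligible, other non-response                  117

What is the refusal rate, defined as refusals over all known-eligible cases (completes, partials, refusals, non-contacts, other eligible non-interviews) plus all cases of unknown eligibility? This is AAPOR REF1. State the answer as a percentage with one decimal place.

Refused = 186 + 150 = 336
No contact after all attempts = 88 + 289 = 377
Unknown eligibility = 420 + 234 = 654
Not eligible = 164 + 267 = 431
Numerator: 336
Denominator: 1208 + 201 + 336 + 377 + 117 + 654 = 2893
REF1 = 336 / 2893 = 0.1161

11.6%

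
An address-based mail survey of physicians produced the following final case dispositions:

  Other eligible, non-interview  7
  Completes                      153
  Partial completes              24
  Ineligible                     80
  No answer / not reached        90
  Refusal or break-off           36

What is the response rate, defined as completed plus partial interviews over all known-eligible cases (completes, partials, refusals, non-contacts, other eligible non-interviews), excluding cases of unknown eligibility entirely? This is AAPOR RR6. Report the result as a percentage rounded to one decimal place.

57.1%

Numerator = 153 + 24 = 177
Denom = 153 + 24 + 36 + 90 + 7 = 310
RR6 = 177 / 310 = 0.5710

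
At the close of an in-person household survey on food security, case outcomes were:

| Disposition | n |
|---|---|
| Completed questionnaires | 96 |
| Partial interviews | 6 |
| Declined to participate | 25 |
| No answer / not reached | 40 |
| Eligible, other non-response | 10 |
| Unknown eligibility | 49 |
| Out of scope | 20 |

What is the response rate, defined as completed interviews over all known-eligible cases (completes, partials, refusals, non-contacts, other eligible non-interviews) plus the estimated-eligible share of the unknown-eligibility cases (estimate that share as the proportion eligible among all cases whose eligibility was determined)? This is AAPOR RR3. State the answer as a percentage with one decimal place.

Num → 96
Known eligible → 96 + 6 + 25 + 40 + 10 = 177
e = 177 / (177 + 20) = 177 / 197 = 0.8985
Estimated eligible among unknowns → 0.8985 × 49 = 44.03
Denom → 177 + 44.03 = 221.03
RR3 = 96 / 221.03 = 0.4343

43.4%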